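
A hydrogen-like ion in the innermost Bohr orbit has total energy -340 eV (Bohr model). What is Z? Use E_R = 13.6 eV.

E_n = −E_R Z²/n² ⇒ Z² = −E_n n²/E_R = 340 × 1² / 13.6 ≈ 25.00
Z = 5

5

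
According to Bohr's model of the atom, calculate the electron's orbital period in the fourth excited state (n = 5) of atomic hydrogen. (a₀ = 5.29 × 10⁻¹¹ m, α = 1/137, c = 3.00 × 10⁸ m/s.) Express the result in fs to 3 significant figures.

19.0 fs

r = n²a₀/Z = 5²·5.29 × 10⁻¹¹/1 = 1.32 × 10⁻⁹ m
v = Zαc/n = 1·0.00730·3.00 × 10⁸/5 = 4.38 × 10⁵ m/s
T = 2πr/v = 1.90 × 10⁻¹⁴ s = 19.0 fs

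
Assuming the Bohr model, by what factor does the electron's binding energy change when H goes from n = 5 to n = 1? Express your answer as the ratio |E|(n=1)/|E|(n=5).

|E| ∝ Z^2 · n^-2; with Z fixed, |E| ∝ n^-2.
|E|(n=1)/|E|(n=5) = (1/5)^-2 = 25

25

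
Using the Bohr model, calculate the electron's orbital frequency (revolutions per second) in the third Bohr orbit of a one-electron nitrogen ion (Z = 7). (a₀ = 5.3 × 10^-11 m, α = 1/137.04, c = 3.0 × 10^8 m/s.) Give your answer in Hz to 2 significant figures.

1.2 × 10^16 Hz

r = n²a₀/Z = 6.8 × 10^-11 m, v = Zαc/n = 5.1 × 10^6 m/s
f = v/(2πr) = 1.2 × 10^16 Hz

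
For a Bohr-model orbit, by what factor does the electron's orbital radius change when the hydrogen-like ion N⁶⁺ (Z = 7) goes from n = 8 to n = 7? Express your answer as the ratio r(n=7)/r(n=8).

r ∝ Z^-1 · n^2; with Z fixed, r ∝ n^2.
r(n=7)/r(n=8) = (7/8)^2 = 49/64

49/64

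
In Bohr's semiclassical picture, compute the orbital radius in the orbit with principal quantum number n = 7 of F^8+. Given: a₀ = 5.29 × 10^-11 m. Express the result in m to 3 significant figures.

r_n = n²a₀/Z = 7² × 5.29 × 10^-11 / 9
    = 49 × 5.29 × 10^-11 / 9 = 2.88 × 10^-10 m

2.88 × 10^-10 m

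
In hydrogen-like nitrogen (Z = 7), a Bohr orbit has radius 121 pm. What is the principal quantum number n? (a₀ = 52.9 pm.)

r_n = n²a₀/Z ⇒ n² = rZ/a₀ = 121 × 7 / 52.9 ≈ 16.01
n = 4

4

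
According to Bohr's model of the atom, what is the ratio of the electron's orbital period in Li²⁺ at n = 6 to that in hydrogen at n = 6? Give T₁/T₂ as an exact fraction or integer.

T ∝ Z^-2 · n^3
T₁/T₂ = (3/1)^-2 · (6/6)^3 = 1/9

1/9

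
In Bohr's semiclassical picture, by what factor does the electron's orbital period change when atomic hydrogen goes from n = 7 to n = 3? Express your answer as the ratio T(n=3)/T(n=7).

T ∝ Z^-2 · n^3; with Z fixed, T ∝ n^3.
T(n=3)/T(n=7) = (3/7)^3 = 27/343

27/343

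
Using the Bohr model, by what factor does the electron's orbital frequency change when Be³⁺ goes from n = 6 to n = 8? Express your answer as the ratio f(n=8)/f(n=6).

27/64

f ∝ Z^2 · n^-3; with Z fixed, f ∝ n^-3.
f(n=8)/f(n=6) = (8/6)^-3 = 27/64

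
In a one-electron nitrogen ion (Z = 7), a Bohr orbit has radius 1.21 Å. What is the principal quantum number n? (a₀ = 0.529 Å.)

4

r_n = n²a₀/Z ⇒ n² = rZ/a₀ = 1.21 × 7 / 0.529 ≈ 16.01
n = 4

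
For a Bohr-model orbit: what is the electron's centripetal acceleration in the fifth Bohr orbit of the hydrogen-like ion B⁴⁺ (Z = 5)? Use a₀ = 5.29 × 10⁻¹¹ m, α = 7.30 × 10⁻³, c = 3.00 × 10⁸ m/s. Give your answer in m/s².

1.81 × 10²² m/s²

r = n²a₀/Z = 2.64 × 10⁻¹⁰ m, v = Zαc/n = 2.19 × 10⁶ m/s
a = v²/r = (2.19 × 10⁶)² / 2.64 × 10⁻¹⁰ = 1.81 × 10²² m/s²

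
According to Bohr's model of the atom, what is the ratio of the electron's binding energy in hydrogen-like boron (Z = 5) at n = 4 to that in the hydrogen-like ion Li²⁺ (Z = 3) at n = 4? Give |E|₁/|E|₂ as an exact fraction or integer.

|E| ∝ Z^2 · n^-2
|E|₁/|E|₂ = (5/3)^2 · (4/4)^-2 = 25/9

25/9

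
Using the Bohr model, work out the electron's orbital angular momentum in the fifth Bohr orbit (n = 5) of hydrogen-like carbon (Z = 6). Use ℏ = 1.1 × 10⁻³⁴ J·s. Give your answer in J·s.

L_n = nℏ = 5 × 1.1 × 10⁻³⁴ = 5.5 × 10⁻³⁴ J·s

5.5 × 10⁻³⁴ J·s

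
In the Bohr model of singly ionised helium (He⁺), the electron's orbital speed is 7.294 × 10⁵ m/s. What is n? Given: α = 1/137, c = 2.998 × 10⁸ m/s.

6

v_n = Zαc/n ⇒ n = Zαc/v = 2 × 0.007299 × 2.998 × 10⁸ / 7.294 × 10⁵ ≈ 6.00
n = 6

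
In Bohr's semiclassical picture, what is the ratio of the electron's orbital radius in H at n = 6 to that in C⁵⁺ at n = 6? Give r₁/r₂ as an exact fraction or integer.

r ∝ Z^-1 · n^2
r₁/r₂ = (1/6)^-1 · (6/6)^2 = 6

6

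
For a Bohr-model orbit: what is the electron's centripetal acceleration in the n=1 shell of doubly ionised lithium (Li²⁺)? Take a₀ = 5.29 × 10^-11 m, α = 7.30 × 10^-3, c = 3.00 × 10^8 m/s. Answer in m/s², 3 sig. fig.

r = n²a₀/Z = 1.76 × 10^-11 m, v = Zαc/n = 6.57 × 10^6 m/s
a = v²/r = (6.57 × 10^6)² / 1.76 × 10^-11 = 2.45 × 10^24 m/s²

2.45 × 10^24 m/s²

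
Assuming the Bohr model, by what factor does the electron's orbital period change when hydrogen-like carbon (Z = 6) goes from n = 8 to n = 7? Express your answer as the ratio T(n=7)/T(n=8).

343/512

T ∝ Z^-2 · n^3; with Z fixed, T ∝ n^3.
T(n=7)/T(n=8) = (7/8)^3 = 343/512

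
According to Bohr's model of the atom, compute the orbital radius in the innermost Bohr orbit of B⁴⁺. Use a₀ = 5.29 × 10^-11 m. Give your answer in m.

1.06 × 10^-11 m

r_n = n²a₀/Z = 1² × 5.29 × 10^-11 / 5
    = 1 × 5.29 × 10^-11 / 5 = 1.06 × 10^-11 m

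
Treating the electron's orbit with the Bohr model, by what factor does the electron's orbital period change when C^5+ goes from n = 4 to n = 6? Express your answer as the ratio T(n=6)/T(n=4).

T ∝ Z^-2 · n^3; with Z fixed, T ∝ n^3.
T(n=6)/T(n=4) = (6/4)^3 = 27/8

27/8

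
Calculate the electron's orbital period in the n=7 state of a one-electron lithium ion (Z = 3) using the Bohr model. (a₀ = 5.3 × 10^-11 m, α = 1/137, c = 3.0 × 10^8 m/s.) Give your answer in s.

5.8 × 10^-15 s

r = n²a₀/Z = 7²·5.3 × 10^-11/3 = 8.7 × 10^-10 m
v = Zαc/n = 3·0.0073·3.0 × 10^8/7 = 9.4 × 10^5 m/s
T = 2πr/v = 5.8 × 10^-15 s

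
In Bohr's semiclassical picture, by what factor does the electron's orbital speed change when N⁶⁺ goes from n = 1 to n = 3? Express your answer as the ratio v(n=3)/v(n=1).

v ∝ Z^1 · n^-1; with Z fixed, v ∝ n^-1.
v(n=3)/v(n=1) = (3/1)^-1 = 1/3

1/3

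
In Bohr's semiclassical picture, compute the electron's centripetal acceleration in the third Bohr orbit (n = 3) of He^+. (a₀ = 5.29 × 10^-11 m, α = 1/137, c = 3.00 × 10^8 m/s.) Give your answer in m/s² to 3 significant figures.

8.95 × 10^21 m/s²

r = n²a₀/Z = 2.38 × 10^-10 m, v = Zαc/n = 1.46 × 10^6 m/s
a = v²/r = (1.46 × 10^6)² / 2.38 × 10^-10 = 8.95 × 10^21 m/s²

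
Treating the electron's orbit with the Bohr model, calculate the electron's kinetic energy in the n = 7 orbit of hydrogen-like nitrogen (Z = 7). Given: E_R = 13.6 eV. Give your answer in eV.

13.6 eV

For a Coulomb orbit the virial theorem gives K = −E_n.
E_n = −E_R·Z²/n², so K = E_R·Z²/n² = 13.6 × 7²/7² = 13.6 eV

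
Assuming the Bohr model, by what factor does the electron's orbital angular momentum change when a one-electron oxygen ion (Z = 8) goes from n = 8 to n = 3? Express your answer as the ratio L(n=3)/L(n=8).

3/8

L = nℏ depends only on n, so L ∝ n.
L(n=3)/L(n=8) = (3/8)^1 = 3/8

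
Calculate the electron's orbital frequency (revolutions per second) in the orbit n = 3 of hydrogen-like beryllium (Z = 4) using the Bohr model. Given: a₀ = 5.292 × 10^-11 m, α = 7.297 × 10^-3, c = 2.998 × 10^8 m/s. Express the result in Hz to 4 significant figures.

3.899 × 10^15 Hz

r = n²a₀/Z = 1.191 × 10^-10 m, v = Zαc/n = 2.917 × 10^6 m/s
f = v/(2πr) = 3.899 × 10^15 Hz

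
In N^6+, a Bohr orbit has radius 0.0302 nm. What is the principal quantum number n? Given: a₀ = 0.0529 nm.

2

r_n = n²a₀/Z ⇒ n² = rZ/a₀ = 0.0302 × 7 / 0.0529 ≈ 4.00
n = 2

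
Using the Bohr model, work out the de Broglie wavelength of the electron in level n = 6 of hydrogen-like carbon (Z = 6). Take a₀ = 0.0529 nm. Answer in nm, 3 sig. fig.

0.332 nm

The Bohr quantisation condition is nλ = 2πr_n.
r_n = n²a₀/Z = 0.317 nm
λ = 2πr_n/n = 2π·0.317/6 = 0.332 nm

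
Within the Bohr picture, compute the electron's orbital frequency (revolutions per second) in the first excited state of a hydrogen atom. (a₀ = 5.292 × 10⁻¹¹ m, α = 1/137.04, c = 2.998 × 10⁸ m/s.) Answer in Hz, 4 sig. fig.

r = n²a₀/Z = 2.117 × 10⁻¹⁰ m, v = Zαc/n = 1.094 × 10⁶ m/s
f = v/(2πr) = 8.224 × 10¹⁴ Hz

8.224 × 10¹⁴ Hz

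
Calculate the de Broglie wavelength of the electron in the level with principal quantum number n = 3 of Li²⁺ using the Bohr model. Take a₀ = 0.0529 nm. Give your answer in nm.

The Bohr quantisation condition is nλ = 2πr_n.
r_n = n²a₀/Z = 0.159 nm
λ = 2πr_n/n = 2π·0.159/3 = 0.332 nm

0.332 nm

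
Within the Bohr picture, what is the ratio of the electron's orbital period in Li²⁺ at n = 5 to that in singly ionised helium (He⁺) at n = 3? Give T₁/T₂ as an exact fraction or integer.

T ∝ Z^-2 · n^3
T₁/T₂ = (3/2)^-2 · (5/3)^3 = 500/243

500/243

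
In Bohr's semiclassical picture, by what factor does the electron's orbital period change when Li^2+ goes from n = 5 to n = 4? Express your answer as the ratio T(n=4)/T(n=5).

T ∝ Z^-2 · n^3; with Z fixed, T ∝ n^3.
T(n=4)/T(n=5) = (4/5)^3 = 64/125

64/125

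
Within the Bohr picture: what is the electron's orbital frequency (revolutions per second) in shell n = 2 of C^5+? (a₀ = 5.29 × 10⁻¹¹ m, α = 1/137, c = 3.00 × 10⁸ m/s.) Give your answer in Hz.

r = n²a₀/Z = 3.53 × 10⁻¹¹ m, v = Zαc/n = 6.57 × 10⁶ m/s
f = v/(2πr) = 2.96 × 10¹⁶ Hz

2.96 × 10¹⁶ Hz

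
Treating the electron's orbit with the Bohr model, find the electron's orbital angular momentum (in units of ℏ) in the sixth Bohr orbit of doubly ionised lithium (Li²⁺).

L_n = nℏ, so L/ℏ = n = 6.

6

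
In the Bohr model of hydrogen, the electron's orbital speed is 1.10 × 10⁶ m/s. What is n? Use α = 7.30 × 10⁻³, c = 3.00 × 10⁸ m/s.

2

v_n = Zαc/n ⇒ n = Zαc/v = 1 × 0.00730 × 3.00 × 10⁸ / 1.10 × 10⁶ ≈ 1.99
n = 2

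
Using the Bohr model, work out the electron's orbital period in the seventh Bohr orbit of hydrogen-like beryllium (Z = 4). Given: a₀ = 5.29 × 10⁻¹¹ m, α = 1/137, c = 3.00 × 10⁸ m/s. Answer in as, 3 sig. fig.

r = n²a₀/Z = 7²·5.29 × 10⁻¹¹/4 = 6.48 × 10⁻¹⁰ m
v = Zαc/n = 4·0.00730·3.00 × 10⁸/7 = 1.25 × 10⁶ m/s
T = 2πr/v = 3.25 × 10⁻¹⁵ s = 3250 as

3250 as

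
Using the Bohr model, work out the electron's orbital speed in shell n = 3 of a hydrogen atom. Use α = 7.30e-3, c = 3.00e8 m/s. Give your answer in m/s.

v_n = Zαc/n = 1 × 0.00730 × 3.00e8 / 3
    = 7.30e5 m/s

7.30e5 m/s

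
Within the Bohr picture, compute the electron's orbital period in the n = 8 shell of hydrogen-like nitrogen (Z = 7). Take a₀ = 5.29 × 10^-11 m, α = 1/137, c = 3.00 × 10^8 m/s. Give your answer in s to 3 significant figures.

r = n²a₀/Z = 8²·5.29 × 10^-11/7 = 4.84 × 10^-10 m
v = Zαc/n = 7·0.00730·3.00 × 10^8/8 = 1.92 × 10^6 m/s
T = 2πr/v = 1.59 × 10^-15 s

1.59 × 10^-15 s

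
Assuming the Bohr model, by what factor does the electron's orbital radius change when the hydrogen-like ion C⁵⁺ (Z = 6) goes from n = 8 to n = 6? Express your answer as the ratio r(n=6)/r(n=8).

r ∝ Z^-1 · n^2; with Z fixed, r ∝ n^2.
r(n=6)/r(n=8) = (6/8)^2 = 9/16

9/16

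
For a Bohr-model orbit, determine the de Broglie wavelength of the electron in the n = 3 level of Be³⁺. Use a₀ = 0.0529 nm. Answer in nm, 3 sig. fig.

0.249 nm

The Bohr quantisation condition is nλ = 2πr_n.
r_n = n²a₀/Z = 0.119 nm
λ = 2πr_n/n = 2π·0.119/3 = 0.249 nm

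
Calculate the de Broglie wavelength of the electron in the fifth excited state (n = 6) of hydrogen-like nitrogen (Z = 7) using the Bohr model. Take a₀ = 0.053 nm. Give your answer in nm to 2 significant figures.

The Bohr quantisation condition is nλ = 2πr_n.
r_n = n²a₀/Z = 0.27 nm
λ = 2πr_n/n = 2π·0.27/6 = 0.29 nm

0.29 nm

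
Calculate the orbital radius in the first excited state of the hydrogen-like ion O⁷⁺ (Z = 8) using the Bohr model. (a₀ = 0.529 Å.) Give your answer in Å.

0.265 Å

r_n = n²a₀/Z = 2² × 0.529 / 8
    = 4 × 0.529 / 8 = 0.265 Å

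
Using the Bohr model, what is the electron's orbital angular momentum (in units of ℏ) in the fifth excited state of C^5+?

L_n = nℏ, so L/ℏ = n = 6.

6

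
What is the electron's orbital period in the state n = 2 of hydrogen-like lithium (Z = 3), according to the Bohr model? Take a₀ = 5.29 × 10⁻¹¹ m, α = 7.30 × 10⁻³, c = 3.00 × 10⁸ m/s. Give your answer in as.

135 as

r = n²a₀/Z = 2²·5.29 × 10⁻¹¹/3 = 7.05 × 10⁻¹¹ m
v = Zαc/n = 3·0.00730·3.00 × 10⁸/2 = 3.29 × 10⁶ m/s
T = 2πr/v = 1.35 × 10⁻¹⁶ s = 135 as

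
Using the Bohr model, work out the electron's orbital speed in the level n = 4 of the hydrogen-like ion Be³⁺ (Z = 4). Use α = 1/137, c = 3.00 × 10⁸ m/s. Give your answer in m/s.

v_n = Zαc/n = 4 × 0.00730 × 3.00 × 10⁸ / 4
    = 2.19 × 10⁶ m/s

2.19 × 10⁶ m/s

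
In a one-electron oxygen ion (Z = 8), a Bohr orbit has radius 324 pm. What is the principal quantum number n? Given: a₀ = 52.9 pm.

7

r_n = n²a₀/Z ⇒ n² = rZ/a₀ = 324 × 8 / 52.9 ≈ 49.00
n = 7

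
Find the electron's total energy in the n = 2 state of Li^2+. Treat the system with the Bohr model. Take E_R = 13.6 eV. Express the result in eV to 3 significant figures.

-30.6 eV

E_n = −E_R·Z²/n² = −13.6 × 3²/2² = -30.6 eV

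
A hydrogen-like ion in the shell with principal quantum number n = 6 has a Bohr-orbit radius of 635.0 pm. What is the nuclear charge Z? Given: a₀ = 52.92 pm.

3

r_n = n²a₀/Z ⇒ Z = n²a₀/r = 6² × 52.92 / 635.0 ≈ 3.00
Z = 3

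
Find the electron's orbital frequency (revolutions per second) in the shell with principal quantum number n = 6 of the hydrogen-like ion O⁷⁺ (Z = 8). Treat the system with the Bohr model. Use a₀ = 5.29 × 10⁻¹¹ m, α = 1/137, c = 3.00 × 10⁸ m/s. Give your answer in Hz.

1.95 × 10¹⁵ Hz

r = n²a₀/Z = 2.38 × 10⁻¹⁰ m, v = Zαc/n = 2.92 × 10⁶ m/s
f = v/(2πr) = 1.95 × 10¹⁵ Hz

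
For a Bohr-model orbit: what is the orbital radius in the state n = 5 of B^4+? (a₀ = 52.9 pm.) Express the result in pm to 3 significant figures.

264 pm

r_n = n²a₀/Z = 5² × 52.9 / 5
    = 25 × 52.9 / 5 = 264 pm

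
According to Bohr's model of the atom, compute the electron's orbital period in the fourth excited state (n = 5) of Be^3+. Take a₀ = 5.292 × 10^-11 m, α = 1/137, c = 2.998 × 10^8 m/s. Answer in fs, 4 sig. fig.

r = n²a₀/Z = 5²·5.292 × 10^-11/4 = 3.308 × 10^-10 m
v = Zαc/n = 4·0.007299·2.998 × 10^8/5 = 1.751 × 10^6 m/s
T = 2πr/v = 1.187 × 10^-15 s = 1.187 fs

1.187 fs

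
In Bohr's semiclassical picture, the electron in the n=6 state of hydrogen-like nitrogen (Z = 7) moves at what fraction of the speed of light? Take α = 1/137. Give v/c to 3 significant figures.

v_n = Zαc/n, so v/c = Zα/n = 7 × 0.00730 / 6 = 0.00852

0.00852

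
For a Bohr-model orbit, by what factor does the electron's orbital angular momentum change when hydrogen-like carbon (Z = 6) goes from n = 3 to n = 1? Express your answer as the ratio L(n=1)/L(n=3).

1/3

L = nℏ depends only on n, so L ∝ n.
L(n=1)/L(n=3) = (1/3)^1 = 1/3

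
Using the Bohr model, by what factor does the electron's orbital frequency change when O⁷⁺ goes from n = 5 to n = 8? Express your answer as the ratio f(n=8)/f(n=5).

125/512

f ∝ Z^2 · n^-3; with Z fixed, f ∝ n^-3.
f(n=8)/f(n=5) = (8/5)^-3 = 125/512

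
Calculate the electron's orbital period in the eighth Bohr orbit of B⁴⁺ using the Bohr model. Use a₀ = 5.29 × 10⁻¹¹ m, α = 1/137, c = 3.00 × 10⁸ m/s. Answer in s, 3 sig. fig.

r = n²a₀/Z = 8²·5.29 × 10⁻¹¹/5 = 6.77 × 10⁻¹⁰ m
v = Zαc/n = 5·0.00730·3.00 × 10⁸/8 = 1.37 × 10⁶ m/s
T = 2πr/v = 3.11 × 10⁻¹⁵ s

3.11 × 10⁻¹⁵ s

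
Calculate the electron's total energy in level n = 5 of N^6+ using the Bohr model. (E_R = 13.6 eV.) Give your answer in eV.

-26.7 eV

E_n = −E_R·Z²/n² = −13.6 × 7²/5² = -26.7 eV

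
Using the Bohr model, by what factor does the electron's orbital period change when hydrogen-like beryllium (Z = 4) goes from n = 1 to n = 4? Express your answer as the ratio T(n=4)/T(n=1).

T ∝ Z^-2 · n^3; with Z fixed, T ∝ n^3.
T(n=4)/T(n=1) = (4/1)^3 = 64

64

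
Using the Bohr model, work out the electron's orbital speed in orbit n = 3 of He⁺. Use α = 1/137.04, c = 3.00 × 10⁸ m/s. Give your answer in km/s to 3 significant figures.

1460 km/s

v_n = Zαc/n = 2 × 0.00730 × 3.00 × 10⁸ / 3
    = 1460 km/s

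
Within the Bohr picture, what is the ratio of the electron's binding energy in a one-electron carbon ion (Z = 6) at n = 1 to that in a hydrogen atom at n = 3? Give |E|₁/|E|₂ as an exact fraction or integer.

|E| ∝ Z^2 · n^-2
|E|₁/|E|₂ = (6/1)^2 · (1/3)^-2 = 324

324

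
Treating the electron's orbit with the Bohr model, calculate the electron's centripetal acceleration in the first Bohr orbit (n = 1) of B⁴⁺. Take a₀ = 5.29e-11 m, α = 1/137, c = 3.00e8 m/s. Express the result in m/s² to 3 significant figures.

r = n²a₀/Z = 1.06e-11 m, v = Zαc/n = 1.09e7 m/s
a = v²/r = (1.09e7)² / 1.06e-11 = 1.13e25 m/s²

1.13e25 m/s²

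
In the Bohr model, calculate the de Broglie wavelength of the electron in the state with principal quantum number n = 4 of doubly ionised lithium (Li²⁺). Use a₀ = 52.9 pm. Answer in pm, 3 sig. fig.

The Bohr quantisation condition is nλ = 2πr_n.
r_n = n²a₀/Z = 282 pm
λ = 2πr_n/n = 2π·282/4 = 443 pm

443 pm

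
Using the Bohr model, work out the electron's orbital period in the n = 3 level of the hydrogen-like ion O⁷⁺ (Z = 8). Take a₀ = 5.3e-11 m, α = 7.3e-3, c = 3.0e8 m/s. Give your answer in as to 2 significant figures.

r = n²a₀/Z = 3²·5.3e-11/8 = 6.0e-11 m
v = Zαc/n = 8·0.0073·3.0e8/3 = 5.8e6 m/s
T = 2πr/v = 6.4e-17 s = 64 as

64 as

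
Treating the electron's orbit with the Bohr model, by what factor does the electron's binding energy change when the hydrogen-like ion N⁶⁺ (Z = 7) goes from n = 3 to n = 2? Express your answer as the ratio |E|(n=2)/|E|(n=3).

|E| ∝ Z^2 · n^-2; with Z fixed, |E| ∝ n^-2.
|E|(n=2)/|E|(n=3) = (2/3)^-2 = 9/4

9/4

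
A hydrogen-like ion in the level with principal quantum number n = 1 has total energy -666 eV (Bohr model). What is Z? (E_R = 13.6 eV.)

E_n = −E_R Z²/n² ⇒ Z² = −E_n n²/E_R = 666 × 1² / 13.6 ≈ 48.97
Z = 7

7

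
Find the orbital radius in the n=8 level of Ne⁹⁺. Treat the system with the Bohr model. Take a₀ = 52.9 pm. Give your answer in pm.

339 pm

r_n = n²a₀/Z = 8² × 52.9 / 10
    = 64 × 52.9 / 10 = 339 pm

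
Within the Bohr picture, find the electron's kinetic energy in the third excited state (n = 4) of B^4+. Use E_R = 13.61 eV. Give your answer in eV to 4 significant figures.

21.27 eV

For a Coulomb orbit the virial theorem gives K = −E_n.
E_n = −E_R·Z²/n², so K = E_R·Z²/n² = 13.61 × 5²/4² = 21.27 eV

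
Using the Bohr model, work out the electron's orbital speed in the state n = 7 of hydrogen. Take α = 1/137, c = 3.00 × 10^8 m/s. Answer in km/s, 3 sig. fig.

313 km/s

v_n = Zαc/n = 1 × 0.00730 × 3.00 × 10^8 / 7
    = 313 km/s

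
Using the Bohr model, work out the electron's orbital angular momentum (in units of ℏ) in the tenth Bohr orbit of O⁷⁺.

L_n = nℏ, so L/ℏ = n = 10.

10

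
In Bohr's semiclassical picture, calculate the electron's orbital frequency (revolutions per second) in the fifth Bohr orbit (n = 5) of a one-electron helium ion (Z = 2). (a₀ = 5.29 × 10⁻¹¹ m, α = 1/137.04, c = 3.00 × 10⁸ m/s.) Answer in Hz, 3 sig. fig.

2.11 × 10¹⁴ Hz

r = n²a₀/Z = 6.61 × 10⁻¹⁰ m, v = Zαc/n = 8.76 × 10⁵ m/s
f = v/(2πr) = 2.11 × 10¹⁴ Hz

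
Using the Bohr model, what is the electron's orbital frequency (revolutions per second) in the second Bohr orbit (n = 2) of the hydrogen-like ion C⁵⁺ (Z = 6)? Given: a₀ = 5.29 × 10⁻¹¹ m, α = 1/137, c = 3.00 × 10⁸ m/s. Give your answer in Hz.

2.96 × 10¹⁶ Hz

r = n²a₀/Z = 3.53 × 10⁻¹¹ m, v = Zαc/n = 6.57 × 10⁶ m/s
f = v/(2πr) = 2.96 × 10¹⁶ Hz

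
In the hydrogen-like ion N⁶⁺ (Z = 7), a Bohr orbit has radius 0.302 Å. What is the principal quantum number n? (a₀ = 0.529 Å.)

2

r_n = n²a₀/Z ⇒ n² = rZ/a₀ = 0.302 × 7 / 0.529 ≈ 4.00
n = 2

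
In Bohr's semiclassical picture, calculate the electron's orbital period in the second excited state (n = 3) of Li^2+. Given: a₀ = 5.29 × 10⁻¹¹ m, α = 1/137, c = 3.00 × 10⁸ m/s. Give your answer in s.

4.55 × 10⁻¹⁶ s

r = n²a₀/Z = 3²·5.29 × 10⁻¹¹/3 = 1.59 × 10⁻¹⁰ m
v = Zαc/n = 3·0.00730·3.00 × 10⁸/3 = 2.19 × 10⁶ m/s
T = 2πr/v = 4.55 × 10⁻¹⁶ s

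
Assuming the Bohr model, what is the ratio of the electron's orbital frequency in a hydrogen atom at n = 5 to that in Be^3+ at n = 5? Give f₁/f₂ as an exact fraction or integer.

f ∝ Z^2 · n^-3
f₁/f₂ = (1/4)^2 · (5/5)^-3 = 1/16

1/16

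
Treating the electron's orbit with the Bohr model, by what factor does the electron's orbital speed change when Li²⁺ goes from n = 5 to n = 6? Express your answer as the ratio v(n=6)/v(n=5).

5/6

v ∝ Z^1 · n^-1; with Z fixed, v ∝ n^-1.
v(n=6)/v(n=5) = (6/5)^-1 = 5/6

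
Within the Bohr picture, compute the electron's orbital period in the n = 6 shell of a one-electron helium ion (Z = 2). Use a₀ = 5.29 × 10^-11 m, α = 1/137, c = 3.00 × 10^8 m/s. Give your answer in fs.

r = n²a₀/Z = 6²·5.29 × 10^-11/2 = 9.52 × 10^-10 m
v = Zαc/n = 2·0.00730·3.00 × 10^8/6 = 7.30 × 10^5 m/s
T = 2πr/v = 8.20 × 10^-15 s = 8.20 fs

8.20 fs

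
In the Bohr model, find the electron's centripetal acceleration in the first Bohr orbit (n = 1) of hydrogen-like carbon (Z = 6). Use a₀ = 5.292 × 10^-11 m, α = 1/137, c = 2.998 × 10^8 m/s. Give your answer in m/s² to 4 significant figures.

1.955 × 10^25 m/s²

r = n²a₀/Z = 8.820 × 10^-12 m, v = Zαc/n = 1.313 × 10^7 m/s
a = v²/r = (1.313 × 10^7)² / 8.820 × 10^-12 = 1.955 × 10^25 m/s²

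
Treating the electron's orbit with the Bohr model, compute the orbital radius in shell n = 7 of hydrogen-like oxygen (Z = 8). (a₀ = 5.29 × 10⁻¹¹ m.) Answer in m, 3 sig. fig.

r_n = n²a₀/Z = 7² × 5.29 × 10⁻¹¹ / 8
    = 49 × 5.29 × 10⁻¹¹ / 8 = 3.24 × 10⁻¹⁰ m

3.24 × 10⁻¹⁰ m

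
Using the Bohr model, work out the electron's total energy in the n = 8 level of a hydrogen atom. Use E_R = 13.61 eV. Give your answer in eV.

E_n = −E_R·Z²/n² = −13.61 × 1²/8² = -0.2127 eV

-0.2127 eV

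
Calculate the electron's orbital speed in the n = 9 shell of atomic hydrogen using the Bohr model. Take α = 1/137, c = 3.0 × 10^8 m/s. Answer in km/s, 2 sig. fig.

v_n = Zαc/n = 1 × 0.0073 × 3.0 × 10^8 / 9
    = 240 km/s

240 km/s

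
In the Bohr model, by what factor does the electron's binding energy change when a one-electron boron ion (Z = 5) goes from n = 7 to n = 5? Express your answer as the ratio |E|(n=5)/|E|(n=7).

|E| ∝ Z^2 · n^-2; with Z fixed, |E| ∝ n^-2.
|E|(n=5)/|E|(n=7) = (5/7)^-2 = 49/25

49/25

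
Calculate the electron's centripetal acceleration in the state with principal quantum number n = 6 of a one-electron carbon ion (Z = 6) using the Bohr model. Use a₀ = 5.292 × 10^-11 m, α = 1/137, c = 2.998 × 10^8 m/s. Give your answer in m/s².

r = n²a₀/Z = 3.175 × 10^-10 m, v = Zαc/n = 2.188 × 10^6 m/s
a = v²/r = (2.188 × 10^6)² / 3.175 × 10^-10 = 1.508 × 10^22 m/s²

1.508 × 10^22 m/s²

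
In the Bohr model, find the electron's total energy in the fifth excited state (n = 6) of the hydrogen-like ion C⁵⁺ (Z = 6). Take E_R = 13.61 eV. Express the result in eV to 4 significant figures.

-13.61 eV

E_n = −E_R·Z²/n² = −13.61 × 6²/6² = -13.61 eV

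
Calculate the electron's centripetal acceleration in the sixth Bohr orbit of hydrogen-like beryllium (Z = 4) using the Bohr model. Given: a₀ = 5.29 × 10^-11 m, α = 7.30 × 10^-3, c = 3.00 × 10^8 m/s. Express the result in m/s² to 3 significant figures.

r = n²a₀/Z = 4.76 × 10^-10 m, v = Zαc/n = 1.46 × 10^6 m/s
a = v²/r = (1.46 × 10^6)² / 4.76 × 10^-10 = 4.48 × 10^21 m/s²

4.48 × 10^21 m/s²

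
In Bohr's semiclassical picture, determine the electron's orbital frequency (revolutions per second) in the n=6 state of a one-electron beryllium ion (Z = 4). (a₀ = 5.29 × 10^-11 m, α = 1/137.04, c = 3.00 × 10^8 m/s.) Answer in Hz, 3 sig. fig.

r = n²a₀/Z = 4.76 × 10^-10 m, v = Zαc/n = 1.46 × 10^6 m/s
f = v/(2πr) = 4.88 × 10^14 Hz

4.88 × 10^14 Hz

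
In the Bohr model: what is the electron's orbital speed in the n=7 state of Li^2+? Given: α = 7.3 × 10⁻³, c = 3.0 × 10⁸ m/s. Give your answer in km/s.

v_n = Zαc/n = 3 × 0.0073 × 3.0 × 10⁸ / 7
    = 940 km/s

940 km/s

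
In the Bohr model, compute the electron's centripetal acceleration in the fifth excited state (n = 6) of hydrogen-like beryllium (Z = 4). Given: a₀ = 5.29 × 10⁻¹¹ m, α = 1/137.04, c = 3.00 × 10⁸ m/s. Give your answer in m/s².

4.47 × 10²¹ m/s²

r = n²a₀/Z = 4.76 × 10⁻¹⁰ m, v = Zαc/n = 1.46 × 10⁶ m/s
a = v²/r = (1.46 × 10⁶)² / 4.76 × 10⁻¹⁰ = 4.47 × 10²¹ m/s²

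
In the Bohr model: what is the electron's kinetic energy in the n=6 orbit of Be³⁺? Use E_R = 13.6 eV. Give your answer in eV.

For a Coulomb orbit the virial theorem gives K = −E_n.
E_n = −E_R·Z²/n², so K = E_R·Z²/n² = 13.6 × 4²/6² = 6.04 eV

6.04 eV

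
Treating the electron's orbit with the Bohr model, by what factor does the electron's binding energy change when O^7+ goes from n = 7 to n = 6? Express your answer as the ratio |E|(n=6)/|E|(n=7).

|E| ∝ Z^2 · n^-2; with Z fixed, |E| ∝ n^-2.
|E|(n=6)/|E|(n=7) = (6/7)^-2 = 49/36

49/36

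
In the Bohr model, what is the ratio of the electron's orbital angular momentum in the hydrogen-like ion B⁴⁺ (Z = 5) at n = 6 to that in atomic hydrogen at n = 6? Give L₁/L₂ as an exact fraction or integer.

L = nℏ is independent of Z.
L₁/L₂ = n₁/n₂ = 6/6 = 1

1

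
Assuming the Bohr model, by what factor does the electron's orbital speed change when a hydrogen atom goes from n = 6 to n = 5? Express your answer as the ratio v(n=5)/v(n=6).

6/5

v ∝ Z^1 · n^-1; with Z fixed, v ∝ n^-1.
v(n=5)/v(n=6) = (5/6)^-1 = 6/5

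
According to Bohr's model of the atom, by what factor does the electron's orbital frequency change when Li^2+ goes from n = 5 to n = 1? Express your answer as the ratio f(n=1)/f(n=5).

f ∝ Z^2 · n^-3; with Z fixed, f ∝ n^-3.
f(n=1)/f(n=5) = (1/5)^-3 = 125

125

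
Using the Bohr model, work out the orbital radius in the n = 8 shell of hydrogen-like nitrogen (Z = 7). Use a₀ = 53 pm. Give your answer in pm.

480 pm

r_n = n²a₀/Z = 8² × 53 / 7
    = 64 × 53 / 7 = 480 pm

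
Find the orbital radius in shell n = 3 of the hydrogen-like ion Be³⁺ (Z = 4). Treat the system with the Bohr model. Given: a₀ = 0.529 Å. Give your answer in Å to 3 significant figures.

r_n = n²a₀/Z = 3² × 0.529 / 4
    = 9 × 0.529 / 4 = 1.19 Å

1.19 Å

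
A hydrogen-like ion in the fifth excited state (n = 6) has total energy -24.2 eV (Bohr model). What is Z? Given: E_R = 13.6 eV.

8

E_n = −E_R Z²/n² ⇒ Z² = −E_n n²/E_R = 24.2 × 6² / 13.6 ≈ 64.06
Z = 8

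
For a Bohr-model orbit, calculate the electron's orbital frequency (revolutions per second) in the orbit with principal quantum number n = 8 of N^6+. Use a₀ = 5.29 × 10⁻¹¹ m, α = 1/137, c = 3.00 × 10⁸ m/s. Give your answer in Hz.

6.31 × 10¹⁴ Hz

r = n²a₀/Z = 4.84 × 10⁻¹⁰ m, v = Zαc/n = 1.92 × 10⁶ m/s
f = v/(2πr) = 6.31 × 10¹⁴ Hz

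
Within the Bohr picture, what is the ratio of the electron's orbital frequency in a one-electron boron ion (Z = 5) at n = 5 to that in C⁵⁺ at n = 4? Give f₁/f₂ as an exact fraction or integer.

16/45

f ∝ Z^2 · n^-3
f₁/f₂ = (5/6)^2 · (5/4)^-3 = 16/45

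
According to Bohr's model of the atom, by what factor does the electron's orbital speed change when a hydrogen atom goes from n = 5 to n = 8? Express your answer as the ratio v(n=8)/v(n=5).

v ∝ Z^1 · n^-1; with Z fixed, v ∝ n^-1.
v(n=8)/v(n=5) = (8/5)^-1 = 5/8

5/8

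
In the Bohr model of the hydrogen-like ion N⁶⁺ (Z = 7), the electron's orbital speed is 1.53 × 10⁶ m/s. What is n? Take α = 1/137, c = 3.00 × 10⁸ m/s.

10

v_n = Zαc/n ⇒ n = Zαc/v = 7 × 0.00730 × 3.00 × 10⁸ / 1.53 × 10⁶ ≈ 10.02
n = 10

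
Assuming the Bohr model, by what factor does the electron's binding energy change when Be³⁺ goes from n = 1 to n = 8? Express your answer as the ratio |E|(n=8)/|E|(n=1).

|E| ∝ Z^2 · n^-2; with Z fixed, |E| ∝ n^-2.
|E|(n=8)/|E|(n=1) = (8/1)^-2 = 1/64

1/64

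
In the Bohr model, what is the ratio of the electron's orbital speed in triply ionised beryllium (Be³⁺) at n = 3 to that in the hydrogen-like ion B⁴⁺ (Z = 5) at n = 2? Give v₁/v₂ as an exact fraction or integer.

v ∝ Z^1 · n^-1
v₁/v₂ = (4/5)^1 · (3/2)^-1 = 8/15

8/15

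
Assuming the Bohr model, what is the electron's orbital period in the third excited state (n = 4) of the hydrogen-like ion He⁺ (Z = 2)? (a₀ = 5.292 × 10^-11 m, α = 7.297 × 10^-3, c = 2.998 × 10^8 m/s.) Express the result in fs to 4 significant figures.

2.432 fs

r = n²a₀/Z = 4²·5.292 × 10^-11/2 = 4.234 × 10^-10 m
v = Zαc/n = 2·0.007297·2.998 × 10^8/4 = 1.094 × 10^6 m/s
T = 2πr/v = 2.432 × 10^-15 s = 2.432 fs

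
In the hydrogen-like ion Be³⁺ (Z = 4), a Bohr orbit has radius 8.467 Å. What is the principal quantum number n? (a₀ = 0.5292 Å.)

r_n = n²a₀/Z ⇒ n² = rZ/a₀ = 8.467 × 4 / 0.5292 ≈ 64.00
n = 8

8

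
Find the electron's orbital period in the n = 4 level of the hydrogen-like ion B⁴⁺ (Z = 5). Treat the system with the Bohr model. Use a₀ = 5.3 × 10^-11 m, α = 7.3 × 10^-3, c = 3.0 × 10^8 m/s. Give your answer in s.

3.9 × 10^-16 s

r = n²a₀/Z = 4²·5.3 × 10^-11/5 = 1.7 × 10^-10 m
v = Zαc/n = 5·0.0073·3.0 × 10^8/4 = 2.7 × 10^6 m/s
T = 2πr/v = 3.9 × 10^-16 s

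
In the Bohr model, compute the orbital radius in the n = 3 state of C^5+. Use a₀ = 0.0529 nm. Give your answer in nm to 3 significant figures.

r_n = n²a₀/Z = 3² × 0.0529 / 6
    = 9 × 0.0529 / 6 = 0.0794 nm

0.0794 nm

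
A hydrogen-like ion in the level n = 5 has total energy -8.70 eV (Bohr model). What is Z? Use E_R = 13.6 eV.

E_n = −E_R Z²/n² ⇒ Z² = −E_n n²/E_R = 8.70 × 5² / 13.6 ≈ 15.99
Z = 4

4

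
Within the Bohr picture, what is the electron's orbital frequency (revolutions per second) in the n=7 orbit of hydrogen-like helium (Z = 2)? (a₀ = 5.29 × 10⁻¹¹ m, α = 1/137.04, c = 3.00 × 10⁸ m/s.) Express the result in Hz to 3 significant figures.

r = n²a₀/Z = 1.30 × 10⁻⁹ m, v = Zαc/n = 6.25 × 10⁵ m/s
f = v/(2πr) = 7.68 × 10¹³ Hz

7.68 × 10¹³ Hz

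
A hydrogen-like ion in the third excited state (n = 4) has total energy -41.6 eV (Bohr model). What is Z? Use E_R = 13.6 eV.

7

E_n = −E_R Z²/n² ⇒ Z² = −E_n n²/E_R = 41.6 × 4² / 13.6 ≈ 48.94
Z = 7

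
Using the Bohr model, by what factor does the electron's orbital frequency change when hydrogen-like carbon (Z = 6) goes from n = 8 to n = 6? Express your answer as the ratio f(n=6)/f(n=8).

f ∝ Z^2 · n^-3; with Z fixed, f ∝ n^-3.
f(n=6)/f(n=8) = (6/8)^-3 = 64/27

64/27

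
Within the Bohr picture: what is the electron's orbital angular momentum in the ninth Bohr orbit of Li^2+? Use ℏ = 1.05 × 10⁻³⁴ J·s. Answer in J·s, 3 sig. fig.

L_n = nℏ = 9 × 1.05 × 10⁻³⁴ = 9.45 × 10⁻³⁴ J·s

9.45 × 10⁻³⁴ J·s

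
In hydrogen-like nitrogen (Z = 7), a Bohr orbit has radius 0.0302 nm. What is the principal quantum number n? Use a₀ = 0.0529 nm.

r_n = n²a₀/Z ⇒ n² = rZ/a₀ = 0.0302 × 7 / 0.0529 ≈ 4.00
n = 2

2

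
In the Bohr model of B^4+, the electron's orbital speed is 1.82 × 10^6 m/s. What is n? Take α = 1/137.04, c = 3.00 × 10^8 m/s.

v_n = Zαc/n ⇒ n = Zαc/v = 5 × 0.00730 × 3.00 × 10^8 / 1.82 × 10^6 ≈ 6.01
n = 6

6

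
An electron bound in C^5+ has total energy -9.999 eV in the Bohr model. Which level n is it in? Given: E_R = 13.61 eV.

7

E_n = −E_R Z²/n² ⇒ n² = E_R Z²/(−E_n) = 13.61 × 6² / 9.999 ≈ 49.00
n = 7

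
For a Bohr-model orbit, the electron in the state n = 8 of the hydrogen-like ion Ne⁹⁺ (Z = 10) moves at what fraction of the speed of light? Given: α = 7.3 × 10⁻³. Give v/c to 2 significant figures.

v_n = Zαc/n, so v/c = Zα/n = 10 × 0.0073 / 8 = 0.0091

0.0091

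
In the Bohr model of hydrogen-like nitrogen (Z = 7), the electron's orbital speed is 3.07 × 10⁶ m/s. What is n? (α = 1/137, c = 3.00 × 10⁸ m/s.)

5

v_n = Zαc/n ⇒ n = Zαc/v = 7 × 0.00730 × 3.00 × 10⁸ / 3.07 × 10⁶ ≈ 4.99
n = 5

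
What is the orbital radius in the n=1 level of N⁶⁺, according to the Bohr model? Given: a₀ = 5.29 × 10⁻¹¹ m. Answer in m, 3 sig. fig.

r_n = n²a₀/Z = 1² × 5.29 × 10⁻¹¹ / 7
    = 1 × 5.29 × 10⁻¹¹ / 7 = 7.56 × 10⁻¹² m

7.56 × 10⁻¹² m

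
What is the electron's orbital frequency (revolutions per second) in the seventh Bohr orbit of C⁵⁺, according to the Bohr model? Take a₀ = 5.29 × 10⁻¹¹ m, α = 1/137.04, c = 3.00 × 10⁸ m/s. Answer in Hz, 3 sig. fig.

6.91 × 10¹⁴ Hz

r = n²a₀/Z = 4.32 × 10⁻¹⁰ m, v = Zαc/n = 1.88 × 10⁶ m/s
f = v/(2πr) = 6.91 × 10¹⁴ Hz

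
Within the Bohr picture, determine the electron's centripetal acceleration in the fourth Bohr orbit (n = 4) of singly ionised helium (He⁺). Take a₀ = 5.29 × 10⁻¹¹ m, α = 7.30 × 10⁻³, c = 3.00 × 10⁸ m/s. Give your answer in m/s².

2.83 × 10²¹ m/s²

r = n²a₀/Z = 4.23 × 10⁻¹⁰ m, v = Zαc/n = 1.09 × 10⁶ m/s
a = v²/r = (1.09 × 10⁶)² / 4.23 × 10⁻¹⁰ = 2.83 × 10²¹ m/s²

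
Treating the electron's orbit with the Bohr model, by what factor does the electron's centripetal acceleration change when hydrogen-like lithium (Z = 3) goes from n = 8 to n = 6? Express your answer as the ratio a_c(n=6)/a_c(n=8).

256/81

a_c ∝ Z^3 · n^-4; with Z fixed, a_c ∝ n^-4.
a_c(n=6)/a_c(n=8) = (6/8)^-4 = 256/81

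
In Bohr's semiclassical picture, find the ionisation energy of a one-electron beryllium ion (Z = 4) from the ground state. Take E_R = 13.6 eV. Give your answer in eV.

E_n = −E_R·Z²/n² = −13.6 × 4²/1² eV = -218 eV
Ionisation energy = −E_n = 218 eV

218 eV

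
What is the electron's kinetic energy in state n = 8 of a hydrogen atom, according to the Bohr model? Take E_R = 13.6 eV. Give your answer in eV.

0.212 eV

For a Coulomb orbit the virial theorem gives K = −E_n.
E_n = −E_R·Z²/n², so K = E_R·Z²/n² = 13.6 × 1²/8² = 0.212 eV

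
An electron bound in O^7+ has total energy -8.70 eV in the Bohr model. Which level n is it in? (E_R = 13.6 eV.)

E_n = −E_R Z²/n² ⇒ n² = E_R Z²/(−E_n) = 13.6 × 8² / 8.70 ≈ 100.05
n = 10

10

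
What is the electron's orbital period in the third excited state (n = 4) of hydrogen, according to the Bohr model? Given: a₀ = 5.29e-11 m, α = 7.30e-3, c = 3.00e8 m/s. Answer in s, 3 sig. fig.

r = n²a₀/Z = 4²·5.29e-11/1 = 8.46e-10 m
v = Zαc/n = 1·0.00730·3.00e8/4 = 5.47e5 m/s
T = 2πr/v = 9.71e-15 s

9.71e-15 s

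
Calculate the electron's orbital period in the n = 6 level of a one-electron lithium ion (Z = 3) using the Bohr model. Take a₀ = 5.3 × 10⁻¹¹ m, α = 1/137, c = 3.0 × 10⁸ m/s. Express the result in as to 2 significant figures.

3600 as

r = n²a₀/Z = 6²·5.3 × 10⁻¹¹/3 = 6.4 × 10⁻¹⁰ m
v = Zαc/n = 3·0.0073·3.0 × 10⁸/6 = 1.1 × 10⁶ m/s
T = 2πr/v = 3.6 × 10⁻¹⁵ s = 3600 as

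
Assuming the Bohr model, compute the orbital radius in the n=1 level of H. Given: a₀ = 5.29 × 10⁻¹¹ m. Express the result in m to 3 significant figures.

r_n = n²a₀/Z = 1² × 5.29 × 10⁻¹¹ / 1
    = 1 × 5.29 × 10⁻¹¹ / 1 = 5.29 × 10⁻¹¹ m

5.29 × 10⁻¹¹ m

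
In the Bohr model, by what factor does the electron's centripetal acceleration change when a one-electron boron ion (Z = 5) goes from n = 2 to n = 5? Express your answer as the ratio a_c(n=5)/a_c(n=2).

16/625

a_c ∝ Z^3 · n^-4; with Z fixed, a_c ∝ n^-4.
a_c(n=5)/a_c(n=2) = (5/2)^-4 = 16/625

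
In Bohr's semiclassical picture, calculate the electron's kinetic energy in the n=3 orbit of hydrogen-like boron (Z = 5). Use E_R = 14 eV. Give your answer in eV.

39 eV

For a Coulomb orbit the virial theorem gives K = −E_n.
E_n = −E_R·Z²/n², so K = E_R·Z²/n² = 14 × 5²/3² = 39 eV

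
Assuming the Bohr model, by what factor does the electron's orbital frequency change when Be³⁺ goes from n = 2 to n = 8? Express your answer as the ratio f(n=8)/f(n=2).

1/64

f ∝ Z^2 · n^-3; with Z fixed, f ∝ n^-3.
f(n=8)/f(n=2) = (8/2)^-3 = 1/64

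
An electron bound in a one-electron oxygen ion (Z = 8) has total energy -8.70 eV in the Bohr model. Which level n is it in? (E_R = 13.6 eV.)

10

E_n = −E_R Z²/n² ⇒ n² = E_R Z²/(−E_n) = 13.6 × 8² / 8.70 ≈ 100.05
n = 10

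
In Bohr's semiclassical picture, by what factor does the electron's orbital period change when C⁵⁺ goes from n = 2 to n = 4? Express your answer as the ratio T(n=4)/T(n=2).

T ∝ Z^-2 · n^3; with Z fixed, T ∝ n^3.
T(n=4)/T(n=2) = (4/2)^3 = 8

8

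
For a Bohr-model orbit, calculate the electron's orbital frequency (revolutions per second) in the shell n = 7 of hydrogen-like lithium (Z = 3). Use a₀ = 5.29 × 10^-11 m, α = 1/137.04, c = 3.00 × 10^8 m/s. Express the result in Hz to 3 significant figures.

r = n²a₀/Z = 8.64 × 10^-10 m, v = Zαc/n = 9.38 × 10^5 m/s
f = v/(2πr) = 1.73 × 10^14 Hz

1.73 × 10^14 Hz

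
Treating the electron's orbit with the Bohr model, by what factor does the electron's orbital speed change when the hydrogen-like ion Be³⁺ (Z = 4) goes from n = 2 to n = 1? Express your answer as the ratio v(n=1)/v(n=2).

2

v ∝ Z^1 · n^-1; with Z fixed, v ∝ n^-1.
v(n=1)/v(n=2) = (1/2)^-1 = 2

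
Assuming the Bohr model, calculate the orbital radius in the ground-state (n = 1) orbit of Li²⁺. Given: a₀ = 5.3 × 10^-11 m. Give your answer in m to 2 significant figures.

1.8 × 10^-11 m

r_n = n²a₀/Z = 1² × 5.3 × 10^-11 / 3
    = 1 × 5.3 × 10^-11 / 3 = 1.8 × 10^-11 m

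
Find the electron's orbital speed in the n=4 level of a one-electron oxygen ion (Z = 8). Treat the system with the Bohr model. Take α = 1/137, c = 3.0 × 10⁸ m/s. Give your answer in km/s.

v_n = Zαc/n = 8 × 0.0073 × 3.0 × 10⁸ / 4
    = 4400 km/s

4400 km/s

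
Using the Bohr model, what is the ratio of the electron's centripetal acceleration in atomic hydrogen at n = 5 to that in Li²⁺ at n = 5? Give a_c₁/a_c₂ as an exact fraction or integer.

a_c ∝ Z^3 · n^-4
a_c₁/a_c₂ = (1/3)^3 · (5/5)^-4 = 1/27

1/27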